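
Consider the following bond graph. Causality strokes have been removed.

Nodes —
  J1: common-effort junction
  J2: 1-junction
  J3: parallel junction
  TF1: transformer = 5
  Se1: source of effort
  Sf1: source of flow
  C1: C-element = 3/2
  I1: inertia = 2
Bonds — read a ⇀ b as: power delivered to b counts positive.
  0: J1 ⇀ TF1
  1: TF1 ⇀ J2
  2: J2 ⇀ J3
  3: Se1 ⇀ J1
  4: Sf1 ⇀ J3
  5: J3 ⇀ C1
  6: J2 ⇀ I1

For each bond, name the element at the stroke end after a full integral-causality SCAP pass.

bond 3 →J1  (source Se1 imposes e)
bond 4 →Sf1  (Sf1 fixes flow; stroke at Sf1)
bond 0 →TF1  (J1 effort already set via bond 3)
bond 1 →J2  (through TF1, causality passes straight; one stroke at TF1)
bond 5 →J3  (C1 integral (e out))
bond 2 →J2  (J3 effort already set via bond 5)
bond 6 →I1  (only one flow-in slot at J2)

bond 0 →TF1
bond 1 →J2
bond 2 →J2
bond 3 →J1
bond 4 →Sf1
bond 5 →J3
bond 6 →I1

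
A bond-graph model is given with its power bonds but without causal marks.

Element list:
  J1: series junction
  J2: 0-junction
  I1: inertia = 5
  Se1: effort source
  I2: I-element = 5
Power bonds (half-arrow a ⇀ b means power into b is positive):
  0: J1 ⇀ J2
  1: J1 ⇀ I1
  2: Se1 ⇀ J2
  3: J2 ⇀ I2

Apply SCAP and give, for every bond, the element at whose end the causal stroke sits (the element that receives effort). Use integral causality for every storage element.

β2 |J2  (Se1: effort source, stroke at far end)
β0 |J1  (J2: bond 2 brought effort, rest push out)
β3 |I2  (0-jn J2 has e-setter on 2)
β1 |I1  (only one flow-in slot at J1)

bond 0 |J1
bond 1 |I1
bond 2 |J2
bond 3 |I2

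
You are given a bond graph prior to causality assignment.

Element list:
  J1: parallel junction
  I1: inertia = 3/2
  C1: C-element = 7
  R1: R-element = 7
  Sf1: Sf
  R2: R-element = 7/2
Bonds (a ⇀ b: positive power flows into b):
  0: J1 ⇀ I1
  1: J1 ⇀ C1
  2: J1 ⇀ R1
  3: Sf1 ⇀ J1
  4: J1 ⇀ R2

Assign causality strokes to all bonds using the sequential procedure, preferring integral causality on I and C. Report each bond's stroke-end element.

β0 |I1
β1 |J1
β2 |R1
β3 |Sf1
β4 |R2

#3 stroke→Sf1  (source Sf1 imposes f)
#0 stroke→I1  (I1 integral (f out))
#1 stroke→J1  (C1 outputs effort q/C1)
#2 stroke→R1  (J1 effort already set via bond 1)
#4 stroke→R2  (J1: bond 1 brought effort, rest push out)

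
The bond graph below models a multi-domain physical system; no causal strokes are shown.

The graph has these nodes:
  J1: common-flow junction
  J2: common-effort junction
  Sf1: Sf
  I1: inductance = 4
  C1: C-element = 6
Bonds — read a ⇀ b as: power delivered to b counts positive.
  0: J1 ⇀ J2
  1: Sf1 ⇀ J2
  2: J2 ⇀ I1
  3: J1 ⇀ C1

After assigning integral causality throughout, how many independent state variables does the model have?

#1 →Sf1  (Sf1 fixes flow; stroke at Sf1)
#2 →I1  (I1: I, integral causality)
#0 →J2  (J2: last free bond brings effort in)
#3 →J1  (common-f at J1 fixed by 0)

2  (C1, I1 all integral)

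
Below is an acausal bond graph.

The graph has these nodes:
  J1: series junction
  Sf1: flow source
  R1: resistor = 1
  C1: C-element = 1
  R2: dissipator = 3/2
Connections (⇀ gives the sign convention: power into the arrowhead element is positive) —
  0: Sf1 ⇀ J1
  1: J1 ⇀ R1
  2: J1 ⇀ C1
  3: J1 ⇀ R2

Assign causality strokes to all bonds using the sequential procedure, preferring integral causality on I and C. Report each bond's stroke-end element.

#0 →Sf1  (source Sf1 imposes f)
#1 →J1  (common-f at J1 fixed by 0)
#2 →J1  (J1: bond 0 brought flow, rest push out)
#3 →J1  (1-jn J1 has f-setter on 0)

β0 stroke→Sf1
β1 stroke→J1
β2 stroke→J1
β3 stroke→J1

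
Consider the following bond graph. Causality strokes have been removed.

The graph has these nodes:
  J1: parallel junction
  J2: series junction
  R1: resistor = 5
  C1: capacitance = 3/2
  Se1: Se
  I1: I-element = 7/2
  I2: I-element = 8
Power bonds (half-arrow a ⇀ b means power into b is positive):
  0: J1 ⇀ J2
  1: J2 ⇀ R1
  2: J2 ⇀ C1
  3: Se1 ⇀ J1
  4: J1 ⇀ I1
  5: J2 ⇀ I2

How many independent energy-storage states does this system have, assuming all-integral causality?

3  (C1, I1, I2 all integral)

bond 3 →J1  (Se1: effort source, stroke at far end)
bond 0 →J2  (J1: bond 3 brought effort, rest push out)
bond 4 →I1  (J1: bond 3 brought effort, rest push out)
bond 2 →J2  (C1 integral (e out))
bond 5 →I2  (prefer integral on I2)
bond 1 →J2  (J2: bond 5 brought flow, rest push out)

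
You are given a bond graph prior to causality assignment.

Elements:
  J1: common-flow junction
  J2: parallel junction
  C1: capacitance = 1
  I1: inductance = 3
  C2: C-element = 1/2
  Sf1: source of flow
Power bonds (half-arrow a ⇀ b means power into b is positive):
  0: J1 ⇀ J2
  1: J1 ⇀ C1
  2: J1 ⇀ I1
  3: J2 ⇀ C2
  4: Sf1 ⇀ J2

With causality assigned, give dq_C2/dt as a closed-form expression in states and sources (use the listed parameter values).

dq_C2/dt = F_Sf1 + p_I1/3

bond 4 stroke at Sf1  (source Sf1 imposes f)
bond 1 stroke at J1  (C1 integral (e out))
bond 2 stroke at I1  (I1 outputs flow p/I1)
bond 0 stroke at J1  (common-f at J1 fixed by 2)
bond 3 stroke at J2  (only one effort-in slot at J2)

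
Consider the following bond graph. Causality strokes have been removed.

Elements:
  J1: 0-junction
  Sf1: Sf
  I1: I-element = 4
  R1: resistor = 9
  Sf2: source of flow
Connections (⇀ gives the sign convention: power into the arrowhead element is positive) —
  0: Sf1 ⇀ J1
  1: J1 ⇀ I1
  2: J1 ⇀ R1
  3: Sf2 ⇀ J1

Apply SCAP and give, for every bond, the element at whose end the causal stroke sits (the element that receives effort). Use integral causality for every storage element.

β0 stroke at Sf1
β1 stroke at I1
β2 stroke at J1
β3 stroke at Sf2

#0 stroke→Sf1  (Sf1 fixes flow; stroke at Sf1)
#3 stroke→Sf2  (Sf2 (Sf) sets flow on bond)
#1 stroke→I1  (I1 integral (f out))
#2 stroke→J1  (J1 needs exactly one e-in)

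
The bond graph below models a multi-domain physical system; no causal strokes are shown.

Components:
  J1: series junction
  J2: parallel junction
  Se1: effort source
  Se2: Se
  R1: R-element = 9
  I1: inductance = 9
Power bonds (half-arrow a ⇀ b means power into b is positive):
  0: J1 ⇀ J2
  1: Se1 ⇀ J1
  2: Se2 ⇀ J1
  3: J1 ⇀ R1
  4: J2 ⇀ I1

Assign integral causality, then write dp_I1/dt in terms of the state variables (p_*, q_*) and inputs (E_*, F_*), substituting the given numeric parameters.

#1 stroke at J1  (Se1 fixes effort; stroke away)
#2 stroke at J1  (Se2 fixes effort; stroke away)
#4 stroke at I1  (I1 integral (f out))
#0 stroke at J2  (only one effort-in slot at J2)
#3 stroke at J1  (common-f at J1 fixed by 0)

dp_I1/dt = E_Se1 + E_Se2 - p_I1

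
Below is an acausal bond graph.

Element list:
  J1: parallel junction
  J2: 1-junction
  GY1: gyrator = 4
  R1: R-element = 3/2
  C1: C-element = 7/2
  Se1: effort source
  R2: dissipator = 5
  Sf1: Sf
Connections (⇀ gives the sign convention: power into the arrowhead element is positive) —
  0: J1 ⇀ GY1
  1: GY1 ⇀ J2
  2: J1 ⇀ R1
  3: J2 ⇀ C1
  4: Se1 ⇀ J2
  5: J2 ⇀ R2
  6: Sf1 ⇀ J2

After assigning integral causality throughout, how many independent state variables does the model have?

1  (C1 all integral)

b4 →J2  (Se1: effort source, stroke at far end)
b6 →Sf1  (Sf1 fixes flow; stroke at Sf1)
b1 →J2  (J2: bond 6 brought flow, rest push out)
b3 →J2  (1-jn J2 has f-setter on 6)
b5 →J2  (1-jn J2 has f-setter on 6)
b0 →J1  (GY1: gyrator matches bond 1)
b2 →R1  (J1 effort already set via bond 0)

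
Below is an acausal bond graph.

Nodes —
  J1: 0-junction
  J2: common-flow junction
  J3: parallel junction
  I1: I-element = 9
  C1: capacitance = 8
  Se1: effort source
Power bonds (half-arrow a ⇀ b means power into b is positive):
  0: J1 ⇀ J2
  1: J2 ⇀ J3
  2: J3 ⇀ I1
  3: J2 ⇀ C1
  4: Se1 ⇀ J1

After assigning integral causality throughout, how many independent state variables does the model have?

bond 4 →J1  (source Se1 imposes e)
bond 0 →J2  (common-e at J1 fixed by 4)
bond 2 →I1  (I1: I, integral causality)
bond 1 →J3  (only one effort-in slot at J3)
bond 3 →J2  (J2: bond 1 brought flow, rest push out)

2  (C1, I1 all integral)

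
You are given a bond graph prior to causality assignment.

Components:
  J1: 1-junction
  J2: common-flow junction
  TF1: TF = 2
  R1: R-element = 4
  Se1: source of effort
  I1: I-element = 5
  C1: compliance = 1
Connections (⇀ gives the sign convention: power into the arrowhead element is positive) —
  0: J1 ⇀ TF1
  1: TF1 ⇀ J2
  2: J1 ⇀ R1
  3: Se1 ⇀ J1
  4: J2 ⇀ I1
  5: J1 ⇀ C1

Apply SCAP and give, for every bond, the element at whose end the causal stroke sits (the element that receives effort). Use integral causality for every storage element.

bond 3 →J1  (Se1: effort source, stroke at far end)
bond 4 →I1  (I1 integral (f out))
bond 1 →J2  (J2 flow already set via bond 4)
bond 0 →TF1  (through TF1, causality passes straight; one stroke at TF1)
bond 2 →J1  (J1 flow already set via bond 0)
bond 5 →J1  (1-jn J1 has f-setter on 0)

β0 stroke at TF1
β1 stroke at J2
β2 stroke at J1
β3 stroke at J1
β4 stroke at I1
β5 stroke at J1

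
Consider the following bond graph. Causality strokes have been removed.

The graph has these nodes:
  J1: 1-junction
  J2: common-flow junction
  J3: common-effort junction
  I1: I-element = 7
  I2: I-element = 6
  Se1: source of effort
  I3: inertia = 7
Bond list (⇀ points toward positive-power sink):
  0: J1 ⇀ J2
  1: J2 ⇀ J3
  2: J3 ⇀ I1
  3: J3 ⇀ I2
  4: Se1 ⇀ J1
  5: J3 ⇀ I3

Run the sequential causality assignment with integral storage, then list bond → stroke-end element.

b0 stroke→J2
b1 stroke→J3
b2 stroke→I1
b3 stroke→I2
b4 stroke→J1
b5 stroke→I3

bond 4 stroke→J1  (source Se1 imposes e)
bond 0 stroke→J2  (closing 1-jn rule on J1)
bond 1 stroke→J3  (closing 1-jn rule on J2)
bond 2 stroke→I1  (J3: bond 1 brought effort, rest push out)
bond 3 stroke→I2  (J3 effort already set via bond 1)
bond 5 stroke→I3  (0-jn J3 has e-setter on 1)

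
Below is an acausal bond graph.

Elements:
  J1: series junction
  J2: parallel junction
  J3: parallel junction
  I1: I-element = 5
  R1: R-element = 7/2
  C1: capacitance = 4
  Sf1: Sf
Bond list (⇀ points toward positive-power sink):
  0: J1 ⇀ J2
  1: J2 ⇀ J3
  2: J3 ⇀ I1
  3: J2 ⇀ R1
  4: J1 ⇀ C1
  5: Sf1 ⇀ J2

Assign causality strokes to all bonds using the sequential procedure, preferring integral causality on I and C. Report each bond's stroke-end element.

#5 stroke→Sf1  (Sf1: flow source, stroke at near end)
#2 stroke→I1  (I1 outputs flow p/I1)
#1 stroke→J3  (J3 needs exactly one e-in)
#4 stroke→J1  (C1: C, integral causality)
#0 stroke→J2  (J1 needs exactly one f-in)
#3 stroke→R1  (0-jn J2 has e-setter on 0)

β0 stroke at J2
β1 stroke at J3
β2 stroke at I1
β3 stroke at R1
β4 stroke at J1
β5 stroke at Sf1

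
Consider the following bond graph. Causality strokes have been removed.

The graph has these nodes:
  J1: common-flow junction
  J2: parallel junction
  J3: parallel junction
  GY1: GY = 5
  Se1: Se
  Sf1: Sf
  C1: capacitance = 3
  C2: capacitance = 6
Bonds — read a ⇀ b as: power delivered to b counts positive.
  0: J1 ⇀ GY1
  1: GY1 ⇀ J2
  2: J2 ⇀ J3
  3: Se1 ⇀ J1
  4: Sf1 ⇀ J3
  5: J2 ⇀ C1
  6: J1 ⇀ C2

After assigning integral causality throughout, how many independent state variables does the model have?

2  (C1, C2 all integral)

β3 stroke at J1  (Se1: effort source, stroke at far end)
β4 stroke at Sf1  (Sf1 fixes flow; stroke at Sf1)
β2 stroke at J3  (J3: last free bond brings effort in)
β5 stroke at J2  (prefer integral on C1)
β1 stroke at GY1  (common-e at J2 fixed by 5)
β0 stroke at GY1  (GY1 both-in/both-out from 1)
β6 stroke at J1  (common-f at J1 fixed by 0)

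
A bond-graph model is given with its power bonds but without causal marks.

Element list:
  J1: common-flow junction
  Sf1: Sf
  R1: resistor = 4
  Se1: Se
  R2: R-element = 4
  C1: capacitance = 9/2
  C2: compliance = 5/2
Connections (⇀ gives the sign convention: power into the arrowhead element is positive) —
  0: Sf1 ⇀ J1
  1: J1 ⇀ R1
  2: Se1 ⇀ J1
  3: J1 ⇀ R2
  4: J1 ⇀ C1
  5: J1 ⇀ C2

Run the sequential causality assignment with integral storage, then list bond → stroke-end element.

bond 0 stroke at Sf1
bond 1 stroke at J1
bond 2 stroke at J1
bond 3 stroke at J1
bond 4 stroke at J1
bond 5 stroke at J1

b0 |Sf1  (Sf1 fixes flow; stroke at Sf1)
b2 |J1  (Se1: effort source, stroke at far end)
b1 |J1  (J1: bond 0 brought flow, rest push out)
b3 |J1  (J1: bond 0 brought flow, rest push out)
b4 |J1  (J1: bond 0 brought flow, rest push out)
b5 |J1  (J1 flow already set via bond 0)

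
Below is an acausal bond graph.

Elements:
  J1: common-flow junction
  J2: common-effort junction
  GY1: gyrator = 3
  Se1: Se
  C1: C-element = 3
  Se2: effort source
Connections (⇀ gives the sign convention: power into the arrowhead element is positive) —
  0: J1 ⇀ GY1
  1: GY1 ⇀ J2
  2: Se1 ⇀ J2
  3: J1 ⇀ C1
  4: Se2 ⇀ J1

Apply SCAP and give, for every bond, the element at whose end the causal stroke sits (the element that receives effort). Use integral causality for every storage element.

β2 stroke at J2  (Se1 (Se) sets effort on bond)
β4 stroke at J1  (source Se2 imposes e)
β1 stroke at GY1  (J2: bond 2 brought effort, rest push out)
β0 stroke at GY1  (through GY1, causality inverts; strokes same side of GY1)
β3 stroke at J1  (J1: bond 0 brought flow, rest push out)

β0 stroke at GY1
β1 stroke at GY1
β2 stroke at J2
β3 stroke at J1
β4 stroke at J1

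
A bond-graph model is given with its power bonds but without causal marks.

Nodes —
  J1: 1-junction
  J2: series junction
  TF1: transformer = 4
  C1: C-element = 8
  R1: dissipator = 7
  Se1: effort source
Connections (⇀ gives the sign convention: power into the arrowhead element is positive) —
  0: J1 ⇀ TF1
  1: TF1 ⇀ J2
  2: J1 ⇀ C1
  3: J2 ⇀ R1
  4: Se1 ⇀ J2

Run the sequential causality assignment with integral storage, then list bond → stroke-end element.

bond 4 stroke at J2  (Se1 fixes effort; stroke away)
bond 2 stroke at J1  (C1 integral (e out))
bond 0 stroke at TF1  (J1 needs exactly one f-in)
bond 1 stroke at J2  (TF TF1: opposite of bond 0)
bond 3 stroke at R1  (J2: last free bond brings flow in)

#0 stroke at TF1
#1 stroke at J2
#2 stroke at J1
#3 stroke at R1
#4 stroke at J2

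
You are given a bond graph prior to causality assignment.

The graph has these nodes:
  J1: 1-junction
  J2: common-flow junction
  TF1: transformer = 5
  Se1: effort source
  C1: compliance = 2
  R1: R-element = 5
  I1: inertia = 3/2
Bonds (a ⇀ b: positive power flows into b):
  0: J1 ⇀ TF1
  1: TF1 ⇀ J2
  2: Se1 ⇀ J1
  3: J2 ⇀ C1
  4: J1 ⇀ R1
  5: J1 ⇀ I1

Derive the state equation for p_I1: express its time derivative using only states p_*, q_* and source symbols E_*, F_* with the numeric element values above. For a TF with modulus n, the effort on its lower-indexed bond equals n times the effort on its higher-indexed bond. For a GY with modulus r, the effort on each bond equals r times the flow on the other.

dp_I1/dt = E_Se1 - 10*p_I1/3 - 5*q_C1/2

#2 →J1  (source Se1 imposes e)
#3 →J2  (C1 integral (e out))
#1 →TF1  (J2: last free bond brings flow in)
#0 →J1  (through TF1, causality passes straight; one stroke at TF1)
#5 →I1  (prefer integral on I1)
#4 →J1  (J1 flow already set via bond 5)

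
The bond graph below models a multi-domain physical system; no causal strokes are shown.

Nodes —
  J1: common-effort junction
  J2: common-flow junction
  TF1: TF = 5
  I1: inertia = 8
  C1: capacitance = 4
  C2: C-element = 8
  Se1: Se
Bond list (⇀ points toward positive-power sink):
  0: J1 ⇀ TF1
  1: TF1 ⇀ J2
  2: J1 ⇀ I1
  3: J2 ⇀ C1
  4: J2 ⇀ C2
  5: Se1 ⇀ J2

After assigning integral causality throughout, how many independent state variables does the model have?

3  (C1, C2, I1 all integral)

bond 5 →J2  (Se1 fixes effort; stroke away)
bond 2 →I1  (prefer integral on I1)
bond 0 →J1  (J1 needs exactly one e-in)
bond 1 →TF1  (through TF1, causality passes straight; one stroke at TF1)
bond 3 →J2  (J2 flow already set via bond 1)
bond 4 →J2  (1-jn J2 has f-setter on 1)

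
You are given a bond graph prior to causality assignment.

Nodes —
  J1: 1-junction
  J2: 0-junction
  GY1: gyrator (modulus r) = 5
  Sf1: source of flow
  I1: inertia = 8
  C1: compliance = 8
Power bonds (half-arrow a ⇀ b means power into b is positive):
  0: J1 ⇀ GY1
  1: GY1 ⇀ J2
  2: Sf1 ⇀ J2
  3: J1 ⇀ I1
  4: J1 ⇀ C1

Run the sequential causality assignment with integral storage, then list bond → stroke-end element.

#0 |J1
#1 |J2
#2 |Sf1
#3 |I1
#4 |J1

b2 →Sf1  (Sf1: flow source, stroke at near end)
b1 →J2  (only one effort-in slot at J2)
b0 →J1  (GY1: gyrator matches bond 1)
b3 →I1  (I1: I, integral causality)
b4 →J1  (common-f at J1 fixed by 3)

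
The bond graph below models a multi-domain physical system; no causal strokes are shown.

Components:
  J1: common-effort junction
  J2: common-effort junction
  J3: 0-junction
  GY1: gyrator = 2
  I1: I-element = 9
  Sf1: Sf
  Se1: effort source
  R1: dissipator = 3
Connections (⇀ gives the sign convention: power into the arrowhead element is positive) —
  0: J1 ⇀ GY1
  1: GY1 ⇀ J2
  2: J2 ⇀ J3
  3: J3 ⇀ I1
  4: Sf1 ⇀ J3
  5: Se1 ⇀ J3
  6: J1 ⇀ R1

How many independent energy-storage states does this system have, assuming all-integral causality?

β4 stroke at Sf1  (source Sf1 imposes f)
β5 stroke at J3  (source Se1 imposes e)
β2 stroke at J2  (J3: bond 5 brought effort, rest push out)
β3 stroke at I1  (J3 effort already set via bond 5)
β1 stroke at GY1  (common-e at J2 fixed by 2)
β0 stroke at GY1  (through GY1, causality inverts; strokes same side of GY1)
β6 stroke at J1  (only one effort-in slot at J1)

1  (I1 all integral)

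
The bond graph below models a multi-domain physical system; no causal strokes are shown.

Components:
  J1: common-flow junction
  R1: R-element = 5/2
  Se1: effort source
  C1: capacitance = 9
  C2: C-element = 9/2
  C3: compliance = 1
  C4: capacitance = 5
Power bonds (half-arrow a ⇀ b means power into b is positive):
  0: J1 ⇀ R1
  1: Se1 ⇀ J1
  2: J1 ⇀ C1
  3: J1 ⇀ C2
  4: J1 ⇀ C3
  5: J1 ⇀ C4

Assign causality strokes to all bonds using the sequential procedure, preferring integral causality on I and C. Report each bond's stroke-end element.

b0 stroke at R1
b1 stroke at J1
b2 stroke at J1
b3 stroke at J1
b4 stroke at J1
b5 stroke at J1

b1 |J1  (Se1: effort source, stroke at far end)
b2 |J1  (C1 integral (e out))
b3 |J1  (prefer integral on C2)
b4 |J1  (C3 integral (e out))
b5 |J1  (C4: C, integral causality)
b0 |R1  (J1 needs exactly one f-in)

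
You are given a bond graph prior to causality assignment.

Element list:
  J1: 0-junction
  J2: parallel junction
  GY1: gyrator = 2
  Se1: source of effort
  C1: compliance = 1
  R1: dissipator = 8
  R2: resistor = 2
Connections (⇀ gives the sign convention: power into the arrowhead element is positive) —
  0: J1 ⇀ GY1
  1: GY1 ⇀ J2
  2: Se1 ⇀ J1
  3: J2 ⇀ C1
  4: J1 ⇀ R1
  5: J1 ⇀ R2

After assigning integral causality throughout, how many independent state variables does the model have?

1  (C1 all integral)

#2 stroke at J1  (source Se1 imposes e)
#0 stroke at GY1  (J1: bond 2 brought effort, rest push out)
#4 stroke at R1  (0-jn J1 has e-setter on 2)
#5 stroke at R2  (common-e at J1 fixed by 2)
#1 stroke at GY1  (through GY1, causality inverts; strokes same side of GY1)
#3 stroke at J2  (closing 0-jn rule on J2)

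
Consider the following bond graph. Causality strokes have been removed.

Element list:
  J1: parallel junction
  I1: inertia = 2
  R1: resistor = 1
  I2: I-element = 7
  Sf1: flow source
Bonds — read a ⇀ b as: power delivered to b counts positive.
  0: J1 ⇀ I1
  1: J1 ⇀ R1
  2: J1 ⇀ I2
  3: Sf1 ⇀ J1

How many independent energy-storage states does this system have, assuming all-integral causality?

b3 |Sf1  (Sf1 (Sf) sets flow on bond)
b0 |I1  (I1 outputs flow p/I1)
b2 |I2  (I2 outputs flow p/I2)
b1 |J1  (only one effort-in slot at J1)

2  (I1, I2 all integral)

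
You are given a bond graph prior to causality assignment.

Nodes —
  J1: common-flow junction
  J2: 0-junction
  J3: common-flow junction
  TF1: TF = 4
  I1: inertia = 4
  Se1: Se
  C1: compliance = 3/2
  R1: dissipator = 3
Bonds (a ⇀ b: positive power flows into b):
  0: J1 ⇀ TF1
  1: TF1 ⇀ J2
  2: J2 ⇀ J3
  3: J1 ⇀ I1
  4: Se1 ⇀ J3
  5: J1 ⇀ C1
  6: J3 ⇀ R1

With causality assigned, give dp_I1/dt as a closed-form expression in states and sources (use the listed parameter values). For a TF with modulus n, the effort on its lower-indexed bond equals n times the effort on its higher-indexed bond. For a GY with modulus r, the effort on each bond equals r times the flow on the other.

dp_I1/dt = 4*E_Se1 - 12*p_I1 - 2*q_C1/3

b4 →J3  (Se1 fixes effort; stroke away)
b3 →I1  (prefer integral on I1)
b0 →J1  (J1: bond 3 brought flow, rest push out)
b5 →J1  (J1 flow already set via bond 3)
b1 →TF1  (TF TF1: opposite of bond 0)
b2 →J2  (J2: last free bond brings effort in)
b6 →J3  (1-jn J3 has f-setter on 2)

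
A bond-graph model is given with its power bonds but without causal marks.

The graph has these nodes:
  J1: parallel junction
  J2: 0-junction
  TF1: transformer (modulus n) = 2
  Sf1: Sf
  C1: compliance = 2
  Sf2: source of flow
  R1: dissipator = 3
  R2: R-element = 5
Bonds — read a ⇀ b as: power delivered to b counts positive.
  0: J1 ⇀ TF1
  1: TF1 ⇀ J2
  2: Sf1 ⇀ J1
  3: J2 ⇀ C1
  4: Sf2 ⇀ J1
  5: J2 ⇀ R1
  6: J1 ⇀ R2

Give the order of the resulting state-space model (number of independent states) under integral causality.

1  (C1 all integral)

b2 stroke→Sf1  (Sf1: flow source, stroke at near end)
b4 stroke→Sf2  (Sf2: flow source, stroke at near end)
b3 stroke→J2  (prefer integral on C1)
b1 stroke→TF1  (common-e at J2 fixed by 3)
b5 stroke→R1  (J2: bond 3 brought effort, rest push out)
b0 stroke→J1  (through TF1, causality passes straight; one stroke at TF1)
b6 stroke→R2  (J1 effort already set via bond 0)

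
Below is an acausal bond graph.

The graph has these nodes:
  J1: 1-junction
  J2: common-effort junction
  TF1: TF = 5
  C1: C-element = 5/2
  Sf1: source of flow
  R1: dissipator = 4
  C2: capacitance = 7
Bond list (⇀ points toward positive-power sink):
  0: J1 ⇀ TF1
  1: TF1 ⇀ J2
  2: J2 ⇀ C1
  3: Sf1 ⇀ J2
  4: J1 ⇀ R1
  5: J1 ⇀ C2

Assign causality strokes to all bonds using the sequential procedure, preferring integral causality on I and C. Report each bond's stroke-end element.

β0 |J1
β1 |TF1
β2 |J2
β3 |Sf1
β4 |R1
β5 |J1

#3 stroke→Sf1  (Sf1 (Sf) sets flow on bond)
#2 stroke→J2  (C1 outputs effort q/C1)
#1 stroke→TF1  (0-jn J2 has e-setter on 2)
#0 stroke→J1  (through TF1, causality passes straight; one stroke at TF1)
#5 stroke→J1  (C2 integral (e out))
#4 stroke→R1  (J1 needs exactly one f-in)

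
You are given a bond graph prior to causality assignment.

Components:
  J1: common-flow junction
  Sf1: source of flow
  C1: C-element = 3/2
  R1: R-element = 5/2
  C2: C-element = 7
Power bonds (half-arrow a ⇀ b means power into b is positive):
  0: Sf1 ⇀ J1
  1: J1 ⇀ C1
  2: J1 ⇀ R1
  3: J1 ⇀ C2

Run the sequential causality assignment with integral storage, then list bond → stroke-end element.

β0 stroke at Sf1
β1 stroke at J1
β2 stroke at J1
β3 stroke at J1

#0 |Sf1  (source Sf1 imposes f)
#1 |J1  (common-f at J1 fixed by 0)
#2 |J1  (J1 flow already set via bond 0)
#3 |J1  (1-jn J1 has f-setter on 0)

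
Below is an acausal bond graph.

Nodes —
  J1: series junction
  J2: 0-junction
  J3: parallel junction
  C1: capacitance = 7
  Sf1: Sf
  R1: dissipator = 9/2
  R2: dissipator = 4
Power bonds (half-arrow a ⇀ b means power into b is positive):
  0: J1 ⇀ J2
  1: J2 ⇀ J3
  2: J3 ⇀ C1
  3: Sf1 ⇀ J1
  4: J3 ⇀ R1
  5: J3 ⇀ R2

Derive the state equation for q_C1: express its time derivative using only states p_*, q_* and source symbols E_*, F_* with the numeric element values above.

dq_C1/dt = F_Sf1 - 17*q_C1/252

b3 |Sf1  (Sf1: flow source, stroke at near end)
b0 |J1  (common-f at J1 fixed by 3)
b1 |J2  (only one effort-in slot at J2)
b2 |J3  (C1 integral (e out))
b4 |R1  (J3: bond 2 brought effort, rest push out)
b5 |R2  (J3 effort already set via bond 2)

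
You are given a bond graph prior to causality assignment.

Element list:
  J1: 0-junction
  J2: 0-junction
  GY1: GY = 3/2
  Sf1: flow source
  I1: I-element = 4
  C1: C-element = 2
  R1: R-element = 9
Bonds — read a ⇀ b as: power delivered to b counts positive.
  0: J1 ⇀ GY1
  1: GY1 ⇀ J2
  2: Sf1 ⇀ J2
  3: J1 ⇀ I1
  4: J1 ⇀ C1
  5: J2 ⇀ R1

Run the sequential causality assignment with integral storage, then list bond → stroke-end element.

bond 0 stroke at GY1
bond 1 stroke at GY1
bond 2 stroke at Sf1
bond 3 stroke at I1
bond 4 stroke at J1
bond 5 stroke at J2

#2 →Sf1  (Sf1 (Sf) sets flow on bond)
#3 →I1  (I1 integral (f out))
#4 →J1  (C1 integral (e out))
#0 →GY1  (J1 effort already set via bond 4)
#1 →GY1  (GY1 both-in/both-out from 0)
#5 →J2  (J2: last free bond brings effort in)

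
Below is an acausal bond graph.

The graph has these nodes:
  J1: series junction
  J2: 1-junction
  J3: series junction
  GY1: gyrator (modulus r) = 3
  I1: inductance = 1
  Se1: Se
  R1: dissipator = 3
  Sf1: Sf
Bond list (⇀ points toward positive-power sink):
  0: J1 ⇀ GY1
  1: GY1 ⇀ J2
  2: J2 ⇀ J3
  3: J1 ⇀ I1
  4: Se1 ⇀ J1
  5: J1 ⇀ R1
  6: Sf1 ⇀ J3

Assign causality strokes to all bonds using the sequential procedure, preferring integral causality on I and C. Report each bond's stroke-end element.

b4 |J1  (Se1 (Se) sets effort on bond)
b6 |Sf1  (Sf1 fixes flow; stroke at Sf1)
b2 |J3  (common-f at J3 fixed by 6)
b1 |J2  (common-f at J2 fixed by 2)
b0 |J1  (GY1: gyrator matches bond 1)
b3 |I1  (prefer integral on I1)
b5 |J1  (J1: bond 3 brought flow, rest push out)

b0 →J1
b1 →J2
b2 →J3
b3 →I1
b4 →J1
b5 →J1
b6 →Sf1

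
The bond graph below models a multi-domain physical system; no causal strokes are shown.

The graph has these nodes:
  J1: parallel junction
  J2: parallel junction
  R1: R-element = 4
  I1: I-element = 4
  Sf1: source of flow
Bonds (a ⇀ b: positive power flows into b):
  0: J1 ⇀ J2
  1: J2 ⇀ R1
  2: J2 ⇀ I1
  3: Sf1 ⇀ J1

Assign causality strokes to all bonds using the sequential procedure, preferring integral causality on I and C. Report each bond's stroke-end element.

bond 3 →Sf1  (source Sf1 imposes f)
bond 0 →J1  (closing 0-jn rule on J1)
bond 2 →I1  (I1 outputs flow p/I1)
bond 1 →J2  (J2 needs exactly one e-in)

b0 →J1
b1 →J2
b2 →I1
b3 →Sf1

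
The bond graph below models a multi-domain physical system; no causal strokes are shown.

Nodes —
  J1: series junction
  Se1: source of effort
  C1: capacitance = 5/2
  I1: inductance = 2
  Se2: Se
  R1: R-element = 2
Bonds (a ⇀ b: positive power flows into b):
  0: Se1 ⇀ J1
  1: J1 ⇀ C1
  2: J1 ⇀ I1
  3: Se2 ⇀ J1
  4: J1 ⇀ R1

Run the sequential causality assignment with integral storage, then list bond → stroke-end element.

bond 0 stroke at J1
bond 1 stroke at J1
bond 2 stroke at I1
bond 3 stroke at J1
bond 4 stroke at J1

β0 stroke at J1  (Se1 fixes effort; stroke away)
β3 stroke at J1  (source Se2 imposes e)
β1 stroke at J1  (C1: C, integral causality)
β2 stroke at I1  (I1 integral (f out))
β4 stroke at J1  (1-jn J1 has f-setter on 2)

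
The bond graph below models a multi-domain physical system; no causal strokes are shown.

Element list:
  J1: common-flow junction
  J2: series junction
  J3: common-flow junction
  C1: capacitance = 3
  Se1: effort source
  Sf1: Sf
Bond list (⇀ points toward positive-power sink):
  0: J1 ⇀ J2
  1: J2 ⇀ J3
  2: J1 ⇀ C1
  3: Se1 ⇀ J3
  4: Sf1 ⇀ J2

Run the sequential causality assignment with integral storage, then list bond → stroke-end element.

bond 0 stroke→J2
bond 1 stroke→J2
bond 2 stroke→J1
bond 3 stroke→J3
bond 4 stroke→Sf1

b3 →J3  (Se1: effort source, stroke at far end)
b4 →Sf1  (source Sf1 imposes f)
b0 →J2  (J2: bond 4 brought flow, rest push out)
b1 →J2  (J2: bond 4 brought flow, rest push out)
b2 →J1  (J1 flow already set via bond 0)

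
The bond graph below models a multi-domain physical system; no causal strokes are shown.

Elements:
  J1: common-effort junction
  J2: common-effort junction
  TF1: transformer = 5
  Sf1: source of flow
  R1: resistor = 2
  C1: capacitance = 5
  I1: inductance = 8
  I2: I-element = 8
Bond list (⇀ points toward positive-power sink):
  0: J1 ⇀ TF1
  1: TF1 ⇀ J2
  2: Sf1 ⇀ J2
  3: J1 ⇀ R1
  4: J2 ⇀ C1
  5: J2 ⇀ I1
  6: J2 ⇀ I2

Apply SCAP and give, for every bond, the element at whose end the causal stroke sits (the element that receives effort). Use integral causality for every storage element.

β2 |Sf1  (Sf1: flow source, stroke at near end)
β4 |J2  (prefer integral on C1)
β1 |TF1  (J2 effort already set via bond 4)
β5 |I1  (J2 effort already set via bond 4)
β6 |I2  (J2: bond 4 brought effort, rest push out)
β0 |J1  (TF TF1: opposite of bond 1)
β3 |R1  (J1: bond 0 brought effort, rest push out)

bond 0 stroke at J1
bond 1 stroke at TF1
bond 2 stroke at Sf1
bond 3 stroke at R1
bond 4 stroke at J2
bond 5 stroke at I1
bond 6 stroke at I2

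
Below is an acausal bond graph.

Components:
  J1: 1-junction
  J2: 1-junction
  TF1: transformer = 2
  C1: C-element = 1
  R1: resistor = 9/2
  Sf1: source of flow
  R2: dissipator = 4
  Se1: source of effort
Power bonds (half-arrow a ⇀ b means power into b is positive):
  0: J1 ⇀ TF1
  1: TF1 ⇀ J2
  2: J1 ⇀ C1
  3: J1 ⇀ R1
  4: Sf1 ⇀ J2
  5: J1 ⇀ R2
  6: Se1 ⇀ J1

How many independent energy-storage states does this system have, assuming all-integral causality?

1  (C1 all integral)

#4 stroke at Sf1  (source Sf1 imposes f)
#6 stroke at J1  (Se1 (Se) sets effort on bond)
#1 stroke at J2  (1-jn J2 has f-setter on 4)
#0 stroke at TF1  (TF1: transformer flips bond 1)
#2 stroke at J1  (common-f at J1 fixed by 0)
#3 stroke at J1  (common-f at J1 fixed by 0)
#5 stroke at J1  (1-jn J1 has f-setter on 0)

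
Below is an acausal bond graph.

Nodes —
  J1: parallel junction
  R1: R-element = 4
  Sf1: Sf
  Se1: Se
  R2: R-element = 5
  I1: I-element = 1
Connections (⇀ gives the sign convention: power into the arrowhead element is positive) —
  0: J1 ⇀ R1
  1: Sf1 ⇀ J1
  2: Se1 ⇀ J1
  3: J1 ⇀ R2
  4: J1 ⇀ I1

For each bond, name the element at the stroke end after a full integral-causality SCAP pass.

bond 1 stroke at Sf1  (Sf1 fixes flow; stroke at Sf1)
bond 2 stroke at J1  (Se1: effort source, stroke at far end)
bond 0 stroke at R1  (J1 effort already set via bond 2)
bond 3 stroke at R2  (0-jn J1 has e-setter on 2)
bond 4 stroke at I1  (common-e at J1 fixed by 2)

β0 stroke→R1
β1 stroke→Sf1
β2 stroke→J1
β3 stroke→R2
β4 stroke→I1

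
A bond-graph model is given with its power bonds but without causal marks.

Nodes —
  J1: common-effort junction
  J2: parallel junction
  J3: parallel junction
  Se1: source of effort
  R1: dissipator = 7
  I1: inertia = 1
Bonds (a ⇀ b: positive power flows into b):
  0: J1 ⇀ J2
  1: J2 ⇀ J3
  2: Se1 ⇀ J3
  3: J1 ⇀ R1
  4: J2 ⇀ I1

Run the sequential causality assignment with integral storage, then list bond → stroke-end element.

#2 stroke→J3  (source Se1 imposes e)
#1 stroke→J2  (J3: bond 2 brought effort, rest push out)
#0 stroke→J1  (common-e at J2 fixed by 1)
#4 stroke→I1  (common-e at J2 fixed by 1)
#3 stroke→R1  (0-jn J1 has e-setter on 0)

bond 0 stroke at J1
bond 1 stroke at J2
bond 2 stroke at J3
bond 3 stroke at R1
bond 4 stroke at I1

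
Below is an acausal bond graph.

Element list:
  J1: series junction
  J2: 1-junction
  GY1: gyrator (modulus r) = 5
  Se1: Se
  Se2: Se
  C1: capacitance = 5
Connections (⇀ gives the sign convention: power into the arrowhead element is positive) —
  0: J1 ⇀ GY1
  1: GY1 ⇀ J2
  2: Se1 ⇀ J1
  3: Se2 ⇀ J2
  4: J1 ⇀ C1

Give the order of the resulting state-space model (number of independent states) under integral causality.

1  (C1 all integral)

bond 2 |J1  (Se1 (Se) sets effort on bond)
bond 3 |J2  (Se2 (Se) sets effort on bond)
bond 1 |GY1  (closing 1-jn rule on J2)
bond 0 |GY1  (GY1 both-in/both-out from 1)
bond 4 |J1  (1-jn J1 has f-setter on 0)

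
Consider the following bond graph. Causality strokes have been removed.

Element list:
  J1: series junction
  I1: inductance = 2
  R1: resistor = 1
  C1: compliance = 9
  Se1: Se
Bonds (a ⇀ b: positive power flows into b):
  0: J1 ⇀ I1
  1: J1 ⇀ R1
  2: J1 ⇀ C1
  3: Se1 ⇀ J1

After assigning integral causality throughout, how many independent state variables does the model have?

b3 stroke at J1  (Se1: effort source, stroke at far end)
b0 stroke at I1  (I1 integral (f out))
b1 stroke at J1  (J1: bond 0 brought flow, rest push out)
b2 stroke at J1  (1-jn J1 has f-setter on 0)

2  (C1, I1 all integral)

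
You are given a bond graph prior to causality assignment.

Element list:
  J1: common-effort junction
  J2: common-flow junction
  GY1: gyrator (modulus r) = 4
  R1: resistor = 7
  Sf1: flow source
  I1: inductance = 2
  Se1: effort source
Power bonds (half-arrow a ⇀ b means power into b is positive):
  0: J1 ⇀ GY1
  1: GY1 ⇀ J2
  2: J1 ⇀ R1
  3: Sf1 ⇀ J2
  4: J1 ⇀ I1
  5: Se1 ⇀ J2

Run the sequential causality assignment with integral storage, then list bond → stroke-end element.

#0 stroke→J1
#1 stroke→J2
#2 stroke→R1
#3 stroke→Sf1
#4 stroke→I1
#5 stroke→J2

#3 →Sf1  (source Sf1 imposes f)
#5 →J2  (source Se1 imposes e)
#1 →J2  (J2 flow already set via bond 3)
#0 →J1  (GY1 both-in/both-out from 1)
#2 →R1  (J1 effort already set via bond 0)
#4 →I1  (J1: bond 0 brought effort, rest push out)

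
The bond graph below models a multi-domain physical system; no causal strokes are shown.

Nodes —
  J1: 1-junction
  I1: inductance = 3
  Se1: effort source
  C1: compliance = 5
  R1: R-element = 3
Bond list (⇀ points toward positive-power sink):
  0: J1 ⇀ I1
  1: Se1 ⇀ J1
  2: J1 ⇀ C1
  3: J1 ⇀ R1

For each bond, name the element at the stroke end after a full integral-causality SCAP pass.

#1 stroke at J1  (Se1 (Se) sets effort on bond)
#0 stroke at I1  (I1 integral (f out))
#2 stroke at J1  (J1 flow already set via bond 0)
#3 stroke at J1  (J1 flow already set via bond 0)

β0 |I1
β1 |J1
β2 |J1
β3 |J1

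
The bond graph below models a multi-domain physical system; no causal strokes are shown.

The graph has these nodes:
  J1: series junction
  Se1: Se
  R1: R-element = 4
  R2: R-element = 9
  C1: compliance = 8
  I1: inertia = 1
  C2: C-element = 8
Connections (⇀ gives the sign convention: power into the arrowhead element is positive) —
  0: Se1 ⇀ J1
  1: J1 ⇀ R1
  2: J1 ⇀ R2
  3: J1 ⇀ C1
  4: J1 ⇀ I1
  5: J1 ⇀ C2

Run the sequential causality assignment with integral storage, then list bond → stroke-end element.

bond 0 →J1
bond 1 →J1
bond 2 →J1
bond 3 →J1
bond 4 →I1
bond 5 →J1

#0 stroke→J1  (source Se1 imposes e)
#3 stroke→J1  (C1: C, integral causality)
#4 stroke→I1  (prefer integral on I1)
#1 stroke→J1  (J1: bond 4 brought flow, rest push out)
#2 stroke→J1  (J1 flow already set via bond 4)
#5 stroke→J1  (J1 flow already set via bond 4)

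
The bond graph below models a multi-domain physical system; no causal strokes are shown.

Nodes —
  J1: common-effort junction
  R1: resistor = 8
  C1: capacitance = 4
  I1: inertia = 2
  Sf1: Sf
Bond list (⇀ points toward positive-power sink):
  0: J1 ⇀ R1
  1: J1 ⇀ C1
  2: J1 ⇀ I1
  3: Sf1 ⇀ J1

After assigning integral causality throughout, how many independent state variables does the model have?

2  (C1, I1 all integral)

β3 →Sf1  (Sf1 (Sf) sets flow on bond)
β1 →J1  (prefer integral on C1)
β0 →R1  (J1 effort already set via bond 1)
β2 →I1  (J1: bond 1 brought effort, rest push out)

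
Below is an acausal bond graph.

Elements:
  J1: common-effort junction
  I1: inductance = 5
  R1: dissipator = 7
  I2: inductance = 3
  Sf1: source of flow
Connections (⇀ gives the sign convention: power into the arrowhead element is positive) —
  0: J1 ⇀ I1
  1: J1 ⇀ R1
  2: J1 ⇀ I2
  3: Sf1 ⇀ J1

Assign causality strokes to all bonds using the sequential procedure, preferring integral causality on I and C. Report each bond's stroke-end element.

#0 stroke at I1
#1 stroke at J1
#2 stroke at I2
#3 stroke at Sf1

bond 3 stroke→Sf1  (Sf1 fixes flow; stroke at Sf1)
bond 0 stroke→I1  (I1: I, integral causality)
bond 2 stroke→I2  (I2 outputs flow p/I2)
bond 1 stroke→J1  (J1 needs exactly one e-in)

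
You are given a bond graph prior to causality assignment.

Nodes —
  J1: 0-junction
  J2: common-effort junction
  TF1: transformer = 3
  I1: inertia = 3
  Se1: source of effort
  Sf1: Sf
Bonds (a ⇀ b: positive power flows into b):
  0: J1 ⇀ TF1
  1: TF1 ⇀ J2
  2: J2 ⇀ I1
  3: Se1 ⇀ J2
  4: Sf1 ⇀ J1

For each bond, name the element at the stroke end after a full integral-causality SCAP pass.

bond 3 →J2  (Se1: effort source, stroke at far end)
bond 4 →Sf1  (source Sf1 imposes f)
bond 0 →J1  (only one effort-in slot at J1)
bond 1 →TF1  (0-jn J2 has e-setter on 3)
bond 2 →I1  (J2 effort already set via bond 3)

b0 |J1
b1 |TF1
b2 |I1
b3 |J2
b4 |Sf1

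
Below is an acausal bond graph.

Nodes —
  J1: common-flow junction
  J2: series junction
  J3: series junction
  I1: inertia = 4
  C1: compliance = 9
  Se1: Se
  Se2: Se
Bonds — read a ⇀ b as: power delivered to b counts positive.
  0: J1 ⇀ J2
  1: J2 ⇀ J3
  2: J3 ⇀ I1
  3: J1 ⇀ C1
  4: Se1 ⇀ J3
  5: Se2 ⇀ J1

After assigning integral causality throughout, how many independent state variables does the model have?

#4 stroke at J3  (Se1 (Se) sets effort on bond)
#5 stroke at J1  (Se2 fixes effort; stroke away)
#2 stroke at I1  (I1 outputs flow p/I1)
#1 stroke at J3  (common-f at J3 fixed by 2)
#0 stroke at J2  (J2 flow already set via bond 1)
#3 stroke at J1  (J1 flow already set via bond 0)

2  (C1, I1 all integral)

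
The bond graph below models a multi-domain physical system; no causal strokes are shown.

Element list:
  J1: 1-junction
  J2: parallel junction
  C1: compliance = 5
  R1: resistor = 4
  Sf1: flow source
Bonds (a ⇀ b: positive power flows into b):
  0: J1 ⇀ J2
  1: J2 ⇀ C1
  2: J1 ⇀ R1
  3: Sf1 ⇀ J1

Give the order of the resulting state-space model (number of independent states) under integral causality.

1  (C1 all integral)

bond 3 stroke→Sf1  (source Sf1 imposes f)
bond 0 stroke→J1  (J1: bond 3 brought flow, rest push out)
bond 2 stroke→J1  (common-f at J1 fixed by 3)
bond 1 stroke→J2  (closing 0-jn rule on J2)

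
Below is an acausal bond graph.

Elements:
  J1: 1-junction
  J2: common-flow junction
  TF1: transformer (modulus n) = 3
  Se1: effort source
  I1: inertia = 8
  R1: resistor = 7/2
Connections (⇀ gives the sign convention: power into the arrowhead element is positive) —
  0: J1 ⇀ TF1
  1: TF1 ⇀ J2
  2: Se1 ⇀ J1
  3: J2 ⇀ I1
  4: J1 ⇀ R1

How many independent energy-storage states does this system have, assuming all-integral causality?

1  (I1 all integral)

b2 →J1  (Se1: effort source, stroke at far end)
b3 →I1  (I1: I, integral causality)
b1 →J2  (common-f at J2 fixed by 3)
b0 →TF1  (TF TF1: opposite of bond 1)
b4 →J1  (1-jn J1 has f-setter on 0)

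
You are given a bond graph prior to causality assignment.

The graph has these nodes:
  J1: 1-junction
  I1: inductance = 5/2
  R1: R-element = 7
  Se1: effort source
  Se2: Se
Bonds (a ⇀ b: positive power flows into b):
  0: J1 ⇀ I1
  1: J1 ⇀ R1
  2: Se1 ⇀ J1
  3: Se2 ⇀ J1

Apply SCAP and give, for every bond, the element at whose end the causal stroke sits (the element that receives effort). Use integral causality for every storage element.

bond 0 →I1
bond 1 →J1
bond 2 →J1
bond 3 →J1

#2 stroke→J1  (Se1 fixes effort; stroke away)
#3 stroke→J1  (Se2 (Se) sets effort on bond)
#0 stroke→I1  (prefer integral on I1)
#1 stroke→J1  (J1 flow already set via bond 0)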